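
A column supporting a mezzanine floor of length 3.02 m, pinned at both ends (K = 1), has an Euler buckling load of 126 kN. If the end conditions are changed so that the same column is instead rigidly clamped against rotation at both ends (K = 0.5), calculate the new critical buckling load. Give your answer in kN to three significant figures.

P_cr ∝ 1/K², so P_cr,new = P_cr,old × (K_old/K_new)² = 126 × (1/0.5)²
= 126 × 4.000 = 504 kN

P_cr ≈ 504 kN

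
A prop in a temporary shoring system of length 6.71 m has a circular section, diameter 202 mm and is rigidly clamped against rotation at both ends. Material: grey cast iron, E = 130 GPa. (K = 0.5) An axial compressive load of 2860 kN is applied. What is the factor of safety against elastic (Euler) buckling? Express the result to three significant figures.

I = πd⁴/64 = π×202⁴/64 = 8.173×10^7 mm⁴
I = 8.173×10^7 mm⁴ = 8.173×10^-5 m⁴
Effective length L_e = K·L = 0.5 × 6.71 = 3.355 m
P_cr = π²EI / L_e² = π² × 130×10⁹ × 8.173×10^-5 / 3.355² = 9.316×10^6 N
Factor of safety n = P_cr / P = 9316.1 / 2860 = 3.26

n ≈ 3.26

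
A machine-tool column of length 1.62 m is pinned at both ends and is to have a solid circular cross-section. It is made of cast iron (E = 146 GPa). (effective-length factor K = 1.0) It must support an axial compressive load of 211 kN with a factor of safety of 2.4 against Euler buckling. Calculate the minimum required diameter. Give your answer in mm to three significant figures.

d ≈ 65.8 mm

Required P_cr = n·P = 2.4 × 211 = 506.4 kN
L_e = K·L = 1 × 1.62 = 1.620 m
Required I = P_cr·L_e²/(π²E) = 5.064×10^5 × 1.620² / (π² × 1.46×10^11) = 9.223×10^-7 m⁴
I_req = 9.223×10^5 mm⁴
Solid circle: I = πd⁴/64  ⇒  d = (64I/π)^(1/4) = (64×9.223×10^5/π)^(1/4) = 65.8 mm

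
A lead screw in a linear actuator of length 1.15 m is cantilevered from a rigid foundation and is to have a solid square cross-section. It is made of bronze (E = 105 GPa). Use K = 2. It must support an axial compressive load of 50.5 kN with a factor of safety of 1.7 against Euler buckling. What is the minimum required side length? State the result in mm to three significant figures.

a ≈ 47.9 mm

Required P_cr = n·P = 1.7 × 50.5 = 85.85 kN
L_e = K·L = 2 × 1.15 = 2.300 m
Required I = P_cr·L_e²/(π²E) = 8.585×10^4 × 2.300² / (π² × 1.05×10^11) = 4.382×10^-7 m⁴
I_req = 4.382×10^5 mm⁴
Solid square: I = a⁴/12  ⇒  a = (12I)^(1/4) = (12×4.382×10^5)^(1/4) = 47.9 mm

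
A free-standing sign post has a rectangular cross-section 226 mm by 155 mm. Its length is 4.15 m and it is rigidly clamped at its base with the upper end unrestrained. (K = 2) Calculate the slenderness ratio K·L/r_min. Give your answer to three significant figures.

λ ≈ 185

For a rectangle r_min = b/√12 = 155/√12 = 44.74 mm
L_e = K·L = 2 × 4.15 m = 8.300 m = 8300.0 mm
λ = L_e / r_min = 8300.0 / 44.74 = 185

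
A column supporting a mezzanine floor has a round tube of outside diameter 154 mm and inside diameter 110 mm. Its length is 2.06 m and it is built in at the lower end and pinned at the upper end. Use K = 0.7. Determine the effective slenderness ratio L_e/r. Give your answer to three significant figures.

λ ≈ 30.5

d_o = 154 mm, d_i = 110 mm
I = π(d_o⁴ − d_i⁴)/64 = π(154⁴ − 110.0⁴)/64 = 2.042×10^7 mm⁴
A = 9.123×10^3 mm²;  r_min = √(I/A) = √(2.042×10^7/9.123×10^3) = 47.31 mm
L_e = K·L = 0.7 × 2.06 m = 1.442 m = 1442.0 mm
λ = L_e / r_min = 1442.0 / 47.31 = 30.5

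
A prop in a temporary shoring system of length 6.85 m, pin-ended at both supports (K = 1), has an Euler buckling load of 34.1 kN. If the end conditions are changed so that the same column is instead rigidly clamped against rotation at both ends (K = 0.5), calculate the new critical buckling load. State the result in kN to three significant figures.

P_cr ≈ 136 kN

P_cr ∝ 1/K², so P_cr,new = P_cr,old × (K_old/K_new)² = 34.1 × (1/0.5)²
= 34.1 × 4.000 = 136 kN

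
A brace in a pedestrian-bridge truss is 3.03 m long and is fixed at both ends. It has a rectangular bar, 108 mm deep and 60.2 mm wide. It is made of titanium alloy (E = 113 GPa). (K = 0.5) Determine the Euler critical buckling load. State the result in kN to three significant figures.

Buckling occurs about the weak axis: I_min = h·b³/12 with b = 60.2 mm (the shorter side).
I_min = 108×60.2³/12 = 1.964×10^6 mm⁴
I = 1.964×10^6 mm⁴ = 1.964×10^-6 m⁴
Effective length L_e = K·L = 0.5 × 3.03 = 1.515 m
P_cr = π²EI / L_e² = π² × 113×10⁹ × 1.964×10^-6 / 1.515² = 9.541×10^5 N

P_cr ≈ 954 kN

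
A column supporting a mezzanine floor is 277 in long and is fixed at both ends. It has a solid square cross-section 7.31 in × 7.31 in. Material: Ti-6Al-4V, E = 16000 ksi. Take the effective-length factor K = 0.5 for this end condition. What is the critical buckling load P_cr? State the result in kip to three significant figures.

P_cr ≈ 1960 kip

I = a⁴/12 = 7.31⁴/12 = 238.0 in⁴
Effective length L_e = K·L = 0.5 × 277 = 138.5 in
P_cr = π²EI / L_e² = π² × 16000×10³ × 238.0 / 138.5² = 1.959×10^6 lb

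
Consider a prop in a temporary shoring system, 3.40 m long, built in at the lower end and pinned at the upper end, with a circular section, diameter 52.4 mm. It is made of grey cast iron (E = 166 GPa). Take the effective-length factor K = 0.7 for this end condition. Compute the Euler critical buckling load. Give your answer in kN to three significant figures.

P_cr ≈ 107 kN

I = πd⁴/64 = π×52.4⁴/64 = 3.701×10^5 mm⁴
I = 3.701×10^5 mm⁴ = 3.701×10^-7 m⁴
Effective length L_e = K·L = 0.7 × 3.40 = 2.380 m
P_cr = π²EI / L_e² = π² × 166×10⁹ × 3.701×10^-7 / 2.380² = 1.070×10^5 N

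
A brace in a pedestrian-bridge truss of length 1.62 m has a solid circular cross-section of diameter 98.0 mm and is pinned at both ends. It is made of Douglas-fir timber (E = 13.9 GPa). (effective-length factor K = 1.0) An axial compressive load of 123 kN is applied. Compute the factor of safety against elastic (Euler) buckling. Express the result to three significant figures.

I = πd⁴/64 = π×98.0⁴/64 = 4.528×10^6 mm⁴
I = 4.528×10^6 mm⁴ = 4.528×10^-6 m⁴
Effective length L_e = K·L = 1 × 1.62 = 1.620 m
P_cr = π²EI / L_e² = π² × 13.9×10⁹ × 4.528×10^-6 / 1.620² = 2.367×10^5 N
Factor of safety n = P_cr / P = 236.68 / 123 = 1.92

n ≈ 1.92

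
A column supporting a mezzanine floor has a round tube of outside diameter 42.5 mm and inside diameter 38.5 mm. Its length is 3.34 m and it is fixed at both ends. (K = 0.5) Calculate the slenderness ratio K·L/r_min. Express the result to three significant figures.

d_o = 42.5 mm, d_i = 38.5 mm
I = π(d_o⁴ − d_i⁴)/64 = π(42.5⁴ − 38.50⁴)/64 = 5.230×10^4 mm⁴
A = 254.5 mm²;  r_min = √(I/A) = √(5.230×10^4/254.5) = 14.34 mm
L_e = K·L = 0.5 × 3.34 m = 1.670 m = 1670.0 mm
λ = L_e / r_min = 1670.0 / 14.34 = 116

λ ≈ 116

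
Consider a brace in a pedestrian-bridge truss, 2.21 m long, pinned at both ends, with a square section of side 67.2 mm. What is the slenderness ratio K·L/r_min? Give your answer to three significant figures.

I = a⁴/12 = 67.2⁴/12 = 1.699×10^6 mm⁴
A = 4.516×10^3 mm²;  r_min = √(I/A) = √(1.699×10^6/4.516×10^3) = 19.40 mm
L_e = K·L = 1 × 2.21 m = 2.210 m = 2210.0 mm
λ = L_e / r_min = 2210.0 / 19.40 = 114

λ ≈ 114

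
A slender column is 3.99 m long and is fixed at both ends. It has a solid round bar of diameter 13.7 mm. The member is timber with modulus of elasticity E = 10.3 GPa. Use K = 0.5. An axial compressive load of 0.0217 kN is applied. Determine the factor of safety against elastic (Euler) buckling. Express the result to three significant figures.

I = πd⁴/64 = π×13.7⁴/64 = 1.729×10^3 mm⁴
I = 1.729×10^3 mm⁴ = 1.729×10^-9 m⁴
Effective length L_e = K·L = 0.5 × 3.99 = 1.995 m
P_cr = π²EI / L_e² = π² × 10.3×10⁹ × 1.729×10^-9 / 1.995² = 44.17 N
Factor of safety n = P_cr / P = 0.044168 / 0.0217 = 2.04

n ≈ 2.04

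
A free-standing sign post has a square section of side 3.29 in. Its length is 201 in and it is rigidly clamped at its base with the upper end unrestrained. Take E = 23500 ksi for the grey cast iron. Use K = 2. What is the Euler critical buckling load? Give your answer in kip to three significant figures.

P_cr ≈ 14.0 kip

I = a⁴/12 = 3.29⁴/12 = 9.763 in⁴
Effective length L_e = K·L = 2 × 201 = 402.0 in
P_cr = π²EI / L_e² = π² × 23500×10³ × 9.763 / 402.0² = 1.401×10^4 lb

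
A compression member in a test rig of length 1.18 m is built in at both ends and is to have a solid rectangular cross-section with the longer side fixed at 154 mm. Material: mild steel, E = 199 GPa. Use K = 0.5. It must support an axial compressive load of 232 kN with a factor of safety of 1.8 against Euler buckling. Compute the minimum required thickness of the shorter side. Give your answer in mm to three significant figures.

Required P_cr = n·P = 1.8 × 232 = 417.6 kN
L_e = K·L = 0.5 × 1.18 = 0.5900 m
Required I = P_cr·L_e²/(π²E) = 4.176×10^5 × 0.5900² / (π² × 1.99×10^11) = 7.401×10^-8 m⁴
I_req = 7.401×10^4 mm⁴
Rectangle, weak axis: I_min = h·b³/12 with h = 154 mm fixed  ⇒  b = (12I/h)^(1/3) = 17.9 mm

b ≈ 17.9 mm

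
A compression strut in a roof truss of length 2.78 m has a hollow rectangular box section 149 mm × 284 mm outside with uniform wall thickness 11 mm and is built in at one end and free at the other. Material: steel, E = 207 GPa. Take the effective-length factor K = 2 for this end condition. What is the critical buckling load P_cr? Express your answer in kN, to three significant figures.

Inner dimensions: h_i = 284 − 2×11 = 262.0 mm, b_i = 149 − 2×11 = 127.0 mm
Weak-axis I_min = (h_o·b_o³ − h_i·b_i³)/12 with b_o = 149, b_i = 127.0 mm (shorter outer/inner sides).
I_min = (284×149³ − 262.0×127.0³)/12 = 3.357×10^7 mm⁴
I = 3.357×10^7 mm⁴ = 3.357×10^-5 m⁴
Effective length L_e = K·L = 2 × 2.78 = 5.560 m
P_cr = π²EI / L_e² = π² × 207×10⁹ × 3.357×10^-5 / 5.560² = 2.218×10^6 N

P_cr ≈ 2220 kN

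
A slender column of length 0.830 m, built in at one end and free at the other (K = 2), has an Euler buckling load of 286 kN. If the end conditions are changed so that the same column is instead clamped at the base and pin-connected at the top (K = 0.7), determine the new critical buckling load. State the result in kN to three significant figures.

P_cr ∝ 1/K², so P_cr,new = P_cr,old × (K_old/K_new)² = 286 × (2/0.7)²
= 286 × 8.163 = 2330 kN

P_cr ≈ 2330 kN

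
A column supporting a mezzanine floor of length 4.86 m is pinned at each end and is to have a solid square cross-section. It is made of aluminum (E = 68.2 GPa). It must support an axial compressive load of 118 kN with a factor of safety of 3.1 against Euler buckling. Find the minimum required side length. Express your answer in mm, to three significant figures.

Required P_cr = n·P = 3.1 × 118 = 365.8 kN
L_e = K·L = 1 × 4.86 = 4.860 m
Required I = P_cr·L_e²/(π²E) = 3.658×10^5 × 4.860² / (π² × 6.82×10^10) = 1.284×10^-5 m⁴
I_req = 1.284×10^7 mm⁴
Solid square: I = a⁴/12  ⇒  a = (12I)^(1/4) = (12×1.284×10^7)^(1/4) = 111 mm

a ≈ 111 mm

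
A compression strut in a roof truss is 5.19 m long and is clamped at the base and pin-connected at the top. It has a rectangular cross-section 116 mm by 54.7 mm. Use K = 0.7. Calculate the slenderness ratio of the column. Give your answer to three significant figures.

For a rectangle r_min = b/√12 = 54.7/√12 = 15.79 mm
L_e = K·L = 0.7 × 5.19 m = 3.633 m = 3633.0 mm
λ = L_e / r_min = 3633.0 / 15.79 = 230

λ ≈ 230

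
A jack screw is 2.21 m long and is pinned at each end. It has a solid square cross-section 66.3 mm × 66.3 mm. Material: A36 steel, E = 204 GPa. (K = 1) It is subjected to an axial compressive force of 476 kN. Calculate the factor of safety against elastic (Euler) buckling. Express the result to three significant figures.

I = a⁴/12 = 66.3⁴/12 = 1.610×10^6 mm⁴
I = 1.610×10^6 mm⁴ = 1.610×10^-6 m⁴
Effective length L_e = K·L = 1 × 2.21 = 2.210 m
P_cr = π²EI / L_e² = π² × 204×10⁹ × 1.610×10^-6 / 2.210² = 6.638×10^5 N
Factor of safety n = P_cr / P = 663.77 / 476 = 1.39

n ≈ 1.39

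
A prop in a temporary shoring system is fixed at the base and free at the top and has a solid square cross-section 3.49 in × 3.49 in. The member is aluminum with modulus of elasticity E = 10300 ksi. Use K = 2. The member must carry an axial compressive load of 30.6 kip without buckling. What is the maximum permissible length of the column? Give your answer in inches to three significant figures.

L_max ≈ 101 in

I = a⁴/12 = 3.49⁴/12 = 12.36 in⁴
At the buckling limit P_cr = P = 3.060×10^4 lb
From P_cr = π²EI/(K·L)²:  L = (1/K)·√(π²EI/P_cr) = (1/2)·√(π²×1.03×10^7×12.36/3.060×10^4)
L = 101 in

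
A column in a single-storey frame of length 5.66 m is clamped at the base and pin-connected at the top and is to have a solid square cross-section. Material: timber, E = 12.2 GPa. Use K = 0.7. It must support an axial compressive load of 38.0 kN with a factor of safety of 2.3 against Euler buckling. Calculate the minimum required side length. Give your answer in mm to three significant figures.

a ≈ 108 mm

Required P_cr = n·P = 2.3 × 38.0 = 87.40 kN
L_e = K·L = 0.7 × 5.66 = 3.962 m
Required I = P_cr·L_e²/(π²E) = 8.740×10^4 × 3.962² / (π² × 1.22×10^10) = 1.139×10^-5 m⁴
I_req = 1.139×10^7 mm⁴
Solid square: I = a⁴/12  ⇒  a = (12I)^(1/4) = (12×1.139×10^7)^(1/4) = 108 mm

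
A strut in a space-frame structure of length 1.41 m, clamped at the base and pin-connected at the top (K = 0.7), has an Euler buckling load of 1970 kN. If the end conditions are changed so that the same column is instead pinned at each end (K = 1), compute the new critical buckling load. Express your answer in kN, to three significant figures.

P_cr ≈ 965 kN

P_cr ∝ 1/K², so P_cr,new = P_cr,old × (K_old/K_new)² = 1970 × (0.7/1)²
= 1970 × 0.4900 = 965 kN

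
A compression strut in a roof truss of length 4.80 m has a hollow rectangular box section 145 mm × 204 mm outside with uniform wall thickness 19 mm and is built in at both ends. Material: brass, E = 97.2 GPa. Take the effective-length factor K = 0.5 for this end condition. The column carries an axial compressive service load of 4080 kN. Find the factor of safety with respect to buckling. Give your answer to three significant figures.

n ≈ 1.42

Inner dimensions: h_i = 204 − 2×19 = 166.0 mm, b_i = 145 − 2×19 = 107.0 mm
Weak-axis I_min = (h_o·b_o³ − h_i·b_i³)/12 with b_o = 145, b_i = 107.0 mm (shorter outer/inner sides).
I_min = (204×145³ − 166.0×107.0³)/12 = 3.488×10^7 mm⁴
I = 3.488×10^7 mm⁴ = 3.488×10^-5 m⁴
Effective length L_e = K·L = 0.5 × 4.80 = 2.400 m
P_cr = π²EI / L_e² = π² × 97.2×10⁹ × 3.488×10^-5 / 2.400² = 5.809×10^6 N
Factor of safety n = P_cr / P = 5809.3 / 4080 = 1.42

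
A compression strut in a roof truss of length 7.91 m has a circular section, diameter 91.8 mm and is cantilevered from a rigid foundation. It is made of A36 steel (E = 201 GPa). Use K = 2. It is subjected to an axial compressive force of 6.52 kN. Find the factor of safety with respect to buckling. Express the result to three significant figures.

I = πd⁴/64 = π×91.8⁴/64 = 3.486×10^6 mm⁴
I = 3.486×10^6 mm⁴ = 3.486×10^-6 m⁴
Effective length L_e = K·L = 2 × 7.91 = 15.82 m
P_cr = π²EI / L_e² = π² × 201×10⁹ × 3.486×10^-6 / 15.82² = 2.763×10^4 N
Factor of safety n = P_cr / P = 27.633 / 6.52 = 4.24

n ≈ 4.24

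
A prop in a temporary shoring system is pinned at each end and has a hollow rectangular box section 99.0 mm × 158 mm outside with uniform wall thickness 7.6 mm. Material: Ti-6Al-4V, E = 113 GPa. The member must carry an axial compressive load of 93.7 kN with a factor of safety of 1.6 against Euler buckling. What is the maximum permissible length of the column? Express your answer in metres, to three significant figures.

L_max ≈ 6.55 m

Inner dimensions: h_i = 158 − 2×7.6 = 142.8 mm, b_i = 99.0 − 2×7.6 = 83.80 mm
Weak-axis I_min = (h_o·b_o³ − h_i·b_i³)/12 with b_o = 99.0, b_i = 83.80 mm (shorter outer/inner sides).
I_min = (158×99.0³ − 142.8×83.80³)/12 = 5.773×10^6 mm⁴
I = 5.773×10^-6 m⁴
Required critical load P_cr = n·P = 1.6 × 93.7 = 149.9 kN = 1.499×10^5 N
From P_cr = π²EI/(K·L)²:  L = (1/K)·√(π²EI/P_cr) = (1/1)·√(π²×1.13×10^11×5.773×10^-6/1.499×10^5)
L = 6.55 m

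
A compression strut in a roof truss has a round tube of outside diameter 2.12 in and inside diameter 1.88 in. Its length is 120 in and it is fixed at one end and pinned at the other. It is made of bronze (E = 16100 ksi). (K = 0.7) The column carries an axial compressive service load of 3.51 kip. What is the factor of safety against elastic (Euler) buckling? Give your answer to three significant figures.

d_o = 2.12 in, d_i = 1.88 in
I = π(d_o⁴ − d_i⁴)/64 = π(2.12⁴ − 1.880⁴)/64 = 0.3783 in⁴
Effective length L_e = K·L = 0.7 × 120 = 84.00 in
P_cr = π²EI / L_e² = π² × 16100×10³ × 0.3783 / 84.00² = 8.520×10^3 lb
Factor of safety n = P_cr / P = 8.5204 / 3.51 = 2.43

n ≈ 2.43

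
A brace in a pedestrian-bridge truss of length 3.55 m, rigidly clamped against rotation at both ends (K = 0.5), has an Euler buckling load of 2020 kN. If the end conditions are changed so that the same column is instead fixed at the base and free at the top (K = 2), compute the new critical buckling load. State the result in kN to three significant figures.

P_cr ≈ 126 kN

P_cr ∝ 1/K², so P_cr,new = P_cr,old × (K_old/K_new)² = 2020 × (0.5/2)²
= 2020 × 0.06250 = 126 kN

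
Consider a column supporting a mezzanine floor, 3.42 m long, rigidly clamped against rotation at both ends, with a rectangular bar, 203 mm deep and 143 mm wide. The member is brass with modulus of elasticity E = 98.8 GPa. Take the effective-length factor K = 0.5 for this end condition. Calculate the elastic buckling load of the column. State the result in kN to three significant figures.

P_cr ≈ 16500 kN

Buckling occurs about the weak axis: I_min = h·b³/12 with b = 143 mm (the shorter side).
I_min = 203×143³/12 = 4.947×10^7 mm⁴
I = 4.947×10^7 mm⁴ = 4.947×10^-5 m⁴
Effective length L_e = K·L = 0.5 × 3.42 = 1.710 m
P_cr = π²EI / L_e² = π² × 98.8×10⁹ × 4.947×10^-5 / 1.710² = 1.650×10^7 N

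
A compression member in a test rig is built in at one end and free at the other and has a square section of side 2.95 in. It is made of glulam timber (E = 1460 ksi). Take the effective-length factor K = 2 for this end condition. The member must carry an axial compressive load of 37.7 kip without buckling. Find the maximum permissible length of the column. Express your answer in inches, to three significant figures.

I = a⁴/12 = 2.95⁴/12 = 6.311 in⁴
At the buckling limit P_cr = P = 3.770×10^4 lb
From P_cr = π²EI/(K·L)²:  L = (1/K)·√(π²EI/P_cr) = (1/2)·√(π²×1.46×10^6×6.311/3.770×10^4)
L = 24.6 in

L_max ≈ 24.6 in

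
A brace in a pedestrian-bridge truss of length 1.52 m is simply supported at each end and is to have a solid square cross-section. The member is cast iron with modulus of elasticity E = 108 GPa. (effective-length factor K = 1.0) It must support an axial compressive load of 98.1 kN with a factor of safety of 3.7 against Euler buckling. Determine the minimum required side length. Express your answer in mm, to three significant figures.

Required P_cr = n·P = 3.7 × 98.1 = 363.0 kN
L_e = K·L = 1 × 1.52 = 1.520 m
Required I = P_cr·L_e²/(π²E) = 3.630×10^5 × 1.520² / (π² × 1.08×10^11) = 7.867×10^-7 m⁴
I_req = 7.867×10^5 mm⁴
Solid square: I = a⁴/12  ⇒  a = (12I)^(1/4) = (12×7.867×10^5)^(1/4) = 55.4 mm

a ≈ 55.4 mm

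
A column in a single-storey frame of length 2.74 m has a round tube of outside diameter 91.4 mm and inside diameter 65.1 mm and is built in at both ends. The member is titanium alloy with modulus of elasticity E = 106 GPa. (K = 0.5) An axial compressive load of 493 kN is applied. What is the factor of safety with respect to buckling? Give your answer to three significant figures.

n ≈ 2.88

d_o = 91.4 mm, d_i = 65.1 mm
I = π(d_o⁴ − d_i⁴)/64 = π(91.4⁴ − 65.10⁴)/64 = 2.544×10^6 mm⁴
I = 2.544×10^6 mm⁴ = 2.544×10^-6 m⁴
Effective length L_e = K·L = 0.5 × 2.74 = 1.370 m
P_cr = π²EI / L_e² = π² × 106×10⁹ × 2.544×10^-6 / 1.370² = 1.418×10^6 N
Factor of safety n = P_cr / P = 1418.1 / 493 = 2.88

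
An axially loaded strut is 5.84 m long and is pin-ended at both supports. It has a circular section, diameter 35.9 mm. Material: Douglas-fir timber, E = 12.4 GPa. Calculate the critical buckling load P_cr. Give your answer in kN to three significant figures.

I = πd⁴/64 = π×35.9⁴/64 = 8.154×10^4 mm⁴
I = 8.154×10^4 mm⁴ = 8.154×10^-8 m⁴
Effective length L_e = K·L = 1 × 5.84 = 5.840 m
P_cr = π²EI / L_e² = π² × 12.4×10⁹ × 8.154×10^-8 / 5.840² = 292.6 N

P_cr ≈ 0.293 kN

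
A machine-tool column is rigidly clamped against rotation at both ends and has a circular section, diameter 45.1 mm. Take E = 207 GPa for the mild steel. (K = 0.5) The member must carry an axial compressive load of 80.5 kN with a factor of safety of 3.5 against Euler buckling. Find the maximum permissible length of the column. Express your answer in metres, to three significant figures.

L_max ≈ 2.43 m

I = πd⁴/64 = π×45.1⁴/64 = 2.031×10^5 mm⁴
I = 2.031×10^-7 m⁴
Required critical load P_cr = n·P = 3.5 × 80.5 = 281.8 kN = 2.817×10^5 N
From P_cr = π²EI/(K·L)²:  L = (1/K)·√(π²EI/P_cr) = (1/0.5)·√(π²×2.07×10^11×2.031×10^-7/2.817×10^5)
L = 2.43 m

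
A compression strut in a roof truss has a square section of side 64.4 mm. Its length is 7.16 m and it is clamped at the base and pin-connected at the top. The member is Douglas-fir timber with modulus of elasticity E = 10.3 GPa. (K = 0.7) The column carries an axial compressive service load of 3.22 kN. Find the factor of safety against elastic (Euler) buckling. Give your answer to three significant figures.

n ≈ 1.80

I = a⁴/12 = 64.4⁴/12 = 1.433×10^6 mm⁴
I = 1.433×10^6 mm⁴ = 1.433×10^-6 m⁴
Effective length L_e = K·L = 0.7 × 7.16 = 5.012 m
P_cr = π²EI / L_e² = π² × 10.3×10⁹ × 1.433×10^-6 / 5.012² = 5.801×10^3 N
Factor of safety n = P_cr / P = 5.8007 / 3.22 = 1.80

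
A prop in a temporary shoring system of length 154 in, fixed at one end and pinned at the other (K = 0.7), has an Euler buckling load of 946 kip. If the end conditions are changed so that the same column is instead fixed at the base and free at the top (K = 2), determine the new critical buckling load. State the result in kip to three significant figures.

P_cr ∝ 1/K², so P_cr,new = P_cr,old × (K_old/K_new)² = 946 × (0.7/2)²
= 946 × 0.1225 = 116 kip

P_cr ≈ 116 kip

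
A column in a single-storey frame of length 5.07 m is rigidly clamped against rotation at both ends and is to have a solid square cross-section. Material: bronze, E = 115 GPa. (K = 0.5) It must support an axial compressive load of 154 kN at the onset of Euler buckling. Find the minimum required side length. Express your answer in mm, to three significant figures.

a ≈ 56.9 mm

L_e = K·L = 0.5 × 5.07 = 2.535 m
Required I = P_cr·L_e²/(π²E) = 1.540×10^5 × 2.535² / (π² × 1.15×10^11) = 8.719×10^-7 m⁴
I_req = 8.719×10^5 mm⁴
Solid square: I = a⁴/12  ⇒  a = (12I)^(1/4) = (12×8.719×10^5)^(1/4) = 56.9 mm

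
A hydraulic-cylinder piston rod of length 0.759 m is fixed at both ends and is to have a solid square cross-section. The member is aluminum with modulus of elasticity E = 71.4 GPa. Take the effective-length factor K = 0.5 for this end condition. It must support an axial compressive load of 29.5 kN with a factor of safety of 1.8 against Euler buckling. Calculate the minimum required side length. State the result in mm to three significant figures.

a ≈ 19.0 mm

Required P_cr = n·P = 1.8 × 29.5 = 53.10 kN
L_e = K·L = 0.5 × 0.759 = 0.3795 m
Required I = P_cr·L_e²/(π²E) = 5.310×10^4 × 0.3795² / (π² × 7.14×10^10) = 1.085×10^-8 m⁴
I_req = 1.085×10^4 mm⁴
Solid square: I = a⁴/12  ⇒  a = (12I)^(1/4) = (12×1.085×10^4)^(1/4) = 19.0 mm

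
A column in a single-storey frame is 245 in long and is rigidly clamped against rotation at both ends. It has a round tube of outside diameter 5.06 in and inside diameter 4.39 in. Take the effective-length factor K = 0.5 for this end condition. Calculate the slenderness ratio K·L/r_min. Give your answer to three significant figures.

λ ≈ 73.1

d_o = 5.06 in, d_i = 4.39 in
I = π(d_o⁴ − d_i⁴)/64 = π(5.06⁴ − 4.390⁴)/64 = 13.95 in⁴
A = 4.973 in²;  r_min = √(I/A) = √(13.95/4.973) = 1.675 in
L_e = K·L = 0.5 × 245 = 122.5 in
λ = L_e / r_min = 122.50 / 1.675 = 73.1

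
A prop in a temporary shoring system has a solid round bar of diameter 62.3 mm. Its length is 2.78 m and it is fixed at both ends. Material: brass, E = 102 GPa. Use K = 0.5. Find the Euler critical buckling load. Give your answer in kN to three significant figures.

P_cr ≈ 385 kN

I = πd⁴/64 = π×62.3⁴/64 = 7.395×10^5 mm⁴
I = 7.395×10^5 mm⁴ = 7.395×10^-7 m⁴
Effective length L_e = K·L = 0.5 × 2.78 = 1.390 m
P_cr = π²EI / L_e² = π² × 102×10⁹ × 7.395×10^-7 / 1.390² = 3.853×10^5 N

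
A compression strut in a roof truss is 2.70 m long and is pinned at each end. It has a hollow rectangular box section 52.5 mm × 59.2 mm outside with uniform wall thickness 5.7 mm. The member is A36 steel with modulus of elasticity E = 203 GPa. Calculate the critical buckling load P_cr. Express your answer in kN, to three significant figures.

P_cr ≈ 120 kN

Inner dimensions: h_i = 59.2 − 2×5.7 = 47.80 mm, b_i = 52.5 − 2×5.7 = 41.10 mm
Weak-axis I_min = (h_o·b_o³ − h_i·b_i³)/12 with b_o = 52.5, b_i = 41.10 mm (shorter outer/inner sides).
I_min = (59.2×52.5³ − 47.80×41.10³)/12 = 4.373×10^5 mm⁴
I = 4.373×10^5 mm⁴ = 4.373×10^-7 m⁴
Effective length L_e = K·L = 1 × 2.70 = 2.700 m
P_cr = π²EI / L_e² = π² × 203×10⁹ × 4.373×10^-7 / 2.700² = 1.202×10^5 N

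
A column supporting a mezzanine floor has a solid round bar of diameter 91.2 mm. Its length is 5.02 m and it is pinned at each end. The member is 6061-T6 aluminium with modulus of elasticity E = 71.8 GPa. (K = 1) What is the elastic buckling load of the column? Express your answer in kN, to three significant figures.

P_cr ≈ 95.5 kN

I = πd⁴/64 = π×91.2⁴/64 = 3.396×10^6 mm⁴
I = 3.396×10^6 mm⁴ = 3.396×10^-6 m⁴
Effective length L_e = K·L = 1 × 5.02 = 5.020 m
P_cr = π²EI / L_e² = π² × 71.8×10⁹ × 3.396×10^-6 / 5.020² = 9.549×10^4 N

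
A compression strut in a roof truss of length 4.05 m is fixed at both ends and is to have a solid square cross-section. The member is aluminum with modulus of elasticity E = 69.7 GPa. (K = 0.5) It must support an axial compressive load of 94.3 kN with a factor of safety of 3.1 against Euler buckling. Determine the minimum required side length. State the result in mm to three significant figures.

a ≈ 67.6 mm

Required P_cr = n·P = 3.1 × 94.3 = 292.3 kN
L_e = K·L = 0.5 × 4.05 = 2.025 m
Required I = P_cr·L_e²/(π²E) = 2.923×10^5 × 2.025² / (π² × 6.97×10^10) = 1.743×10^-6 m⁴
I_req = 1.743×10^6 mm⁴
Solid square: I = a⁴/12  ⇒  a = (12I)^(1/4) = (12×1.743×10^6)^(1/4) = 67.6 mm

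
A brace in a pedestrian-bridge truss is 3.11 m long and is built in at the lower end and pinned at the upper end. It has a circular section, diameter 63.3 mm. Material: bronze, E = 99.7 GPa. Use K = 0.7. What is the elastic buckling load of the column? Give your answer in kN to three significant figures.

I = πd⁴/64 = π×63.3⁴/64 = 7.881×10^5 mm⁴
I = 7.881×10^5 mm⁴ = 7.881×10^-7 m⁴
Effective length L_e = K·L = 0.7 × 3.11 = 2.177 m
P_cr = π²EI / L_e² = π² × 99.7×10⁹ × 7.881×10^-7 / 2.177² = 1.636×10^5 N

P_cr ≈ 164 kN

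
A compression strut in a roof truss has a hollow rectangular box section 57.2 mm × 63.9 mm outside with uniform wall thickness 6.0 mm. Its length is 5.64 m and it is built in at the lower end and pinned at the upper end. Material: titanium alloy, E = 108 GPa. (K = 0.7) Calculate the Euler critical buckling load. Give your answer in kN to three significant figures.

Inner dimensions: h_i = 63.9 − 2×6.0 = 51.90 mm, b_i = 57.2 − 2×6.0 = 45.20 mm
Weak-axis I_min = (h_o·b_o³ − h_i·b_i³)/12 with b_o = 57.2, b_i = 45.20 mm (shorter outer/inner sides).
I_min = (63.9×57.2³ − 51.90×45.20³)/12 = 5.972×10^5 mm⁴
I = 5.972×10^5 mm⁴ = 5.972×10^-7 m⁴
Effective length L_e = K·L = 0.7 × 5.64 = 3.948 m
P_cr = π²EI / L_e² = π² × 108×10⁹ × 5.972×10^-7 / 3.948² = 4.084×10^4 N

P_cr ≈ 40.8 kN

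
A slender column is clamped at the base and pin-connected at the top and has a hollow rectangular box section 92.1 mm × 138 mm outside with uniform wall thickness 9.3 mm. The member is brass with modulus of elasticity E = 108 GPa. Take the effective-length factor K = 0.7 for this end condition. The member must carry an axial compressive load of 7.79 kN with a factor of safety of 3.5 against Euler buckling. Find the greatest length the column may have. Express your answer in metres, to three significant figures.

L_max ≈ 20.0 m

Inner dimensions: h_i = 138 − 2×9.3 = 119.4 mm, b_i = 92.1 − 2×9.3 = 73.50 mm
Weak-axis I_min = (h_o·b_o³ − h_i·b_i³)/12 with b_o = 92.1, b_i = 73.50 mm (shorter outer/inner sides).
I_min = (138×92.1³ − 119.4×73.50³)/12 = 5.033×10^6 mm⁴
I = 5.033×10^-6 m⁴
Required critical load P_cr = n·P = 3.5 × 7.79 = 27.26 kN = 2.727×10^4 N
From P_cr = π²EI/(K·L)²:  L = (1/K)·√(π²EI/P_cr) = (1/0.7)·√(π²×1.08×10^11×5.033×10^-6/2.727×10^4)
L = 20.0 m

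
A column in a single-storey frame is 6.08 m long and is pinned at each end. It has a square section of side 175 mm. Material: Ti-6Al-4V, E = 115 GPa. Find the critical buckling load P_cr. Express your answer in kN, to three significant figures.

P_cr ≈ 2400 kN

I = a⁴/12 = 175⁴/12 = 7.816×10^7 mm⁴
I = 7.816×10^7 mm⁴ = 7.816×10^-5 m⁴
Effective length L_e = K·L = 1 × 6.08 = 6.080 m
P_cr = π²EI / L_e² = π² × 115×10⁹ × 7.816×10^-5 / 6.080² = 2.400×10^6 N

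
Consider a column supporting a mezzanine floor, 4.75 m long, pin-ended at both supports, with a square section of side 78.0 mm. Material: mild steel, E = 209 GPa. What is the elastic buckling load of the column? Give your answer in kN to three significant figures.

P_cr ≈ 282 kN

I = a⁴/12 = 78.0⁴/12 = 3.085×10^6 mm⁴
I = 3.085×10^6 mm⁴ = 3.085×10^-6 m⁴
Effective length L_e = K·L = 1 × 4.75 = 4.750 m
P_cr = π²EI / L_e² = π² × 209×10⁹ × 3.085×10^-6 / 4.750² = 2.820×10^5 N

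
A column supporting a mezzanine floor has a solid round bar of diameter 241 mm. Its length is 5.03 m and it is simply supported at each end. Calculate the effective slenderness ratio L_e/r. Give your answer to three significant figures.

λ ≈ 83.5

I = πd⁴/64 = π×241⁴/64 = 1.656×10^8 mm⁴
A = 4.562×10^4 mm²;  r_min = √(I/A) = √(1.656×10^8/4.562×10^4) = 60.25 mm
L_e = K·L = 1 × 5.03 m = 5.030 m = 5030.0 mm
λ = L_e / r_min = 5030.0 / 60.25 = 83.5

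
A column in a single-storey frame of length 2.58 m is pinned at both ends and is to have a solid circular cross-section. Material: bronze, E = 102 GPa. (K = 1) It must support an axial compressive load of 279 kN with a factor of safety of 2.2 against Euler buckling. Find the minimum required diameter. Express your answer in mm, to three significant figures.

d ≈ 95.4 mm

Required P_cr = n·P = 2.2 × 279 = 613.8 kN
L_e = K·L = 1 × 2.58 = 2.580 m
Required I = P_cr·L_e²/(π²E) = 6.138×10^5 × 2.580² / (π² × 1.02×10^11) = 4.059×10^-6 m⁴
I_req = 4.059×10^6 mm⁴
Solid circle: I = πd⁴/64  ⇒  d = (64I/π)^(1/4) = (64×4.059×10^6/π)^(1/4) = 95.4 mm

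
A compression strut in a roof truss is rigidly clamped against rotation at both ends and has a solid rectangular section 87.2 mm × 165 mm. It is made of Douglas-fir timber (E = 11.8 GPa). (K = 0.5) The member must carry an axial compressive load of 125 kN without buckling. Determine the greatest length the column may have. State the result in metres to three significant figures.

L_max ≈ 5.83 m

Buckling occurs about the weak axis: I_min = h·b³/12 with b = 87.2 mm (the shorter side).
I_min = 165×87.2³/12 = 9.117×10^6 mm⁴
I = 9.117×10^-6 m⁴
At the buckling limit P_cr = P = 1.250×10^5 N
From P_cr = π²EI/(K·L)²:  L = (1/K)·√(π²EI/P_cr) = (1/0.5)·√(π²×1.18×10^10×9.117×10^-6/1.250×10^5)
L = 5.83 m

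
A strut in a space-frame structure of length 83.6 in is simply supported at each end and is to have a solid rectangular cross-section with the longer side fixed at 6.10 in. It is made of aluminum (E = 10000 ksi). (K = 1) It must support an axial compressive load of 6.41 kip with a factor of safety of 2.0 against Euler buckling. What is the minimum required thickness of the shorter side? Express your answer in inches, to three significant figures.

b ≈ 1.21 in

Required P_cr = n·P = 2.0 × 6.41 = 12.82 kip
L_e = K·L = 1 × 83.6 = 83.60 in
Required I = P_cr·L_e²/(π²E) = 1.282×10^4 × 83.60² / (π² × 1.00×10^7) = 0.9078 in⁴
Rectangle, weak axis: I_min = h·b³/12 with h = 6.10 in fixed  ⇒  b = (12I/h)^(1/3) = 1.21 in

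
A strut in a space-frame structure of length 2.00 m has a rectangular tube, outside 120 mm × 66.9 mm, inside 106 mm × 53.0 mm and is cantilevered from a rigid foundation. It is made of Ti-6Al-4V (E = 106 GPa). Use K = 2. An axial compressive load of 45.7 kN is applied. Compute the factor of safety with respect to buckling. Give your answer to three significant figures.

Weak-axis I_min = (h_o·b_o³ − h_i·b_i³)/12 with b_o = 66.9, b_i = 53.00 mm (shorter outer/inner sides).
I_min = (120×66.9³ − 106.0×53.00³)/12 = 1.679×10^6 mm⁴
I = 1.679×10^6 mm⁴ = 1.679×10^-6 m⁴
Effective length L_e = K·L = 2 × 2.00 = 4.000 m
P_cr = π²EI / L_e² = π² × 106×10⁹ × 1.679×10^-6 / 4.000² = 1.098×10^5 N
Factor of safety n = P_cr / P = 109.79 / 45.7 = 2.40

n ≈ 2.40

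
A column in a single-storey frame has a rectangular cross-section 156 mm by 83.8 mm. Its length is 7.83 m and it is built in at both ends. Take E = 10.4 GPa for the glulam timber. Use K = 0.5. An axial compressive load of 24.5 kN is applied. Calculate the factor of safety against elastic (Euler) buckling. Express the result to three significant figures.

Buckling occurs about the weak axis: I_min = h·b³/12 with b = 83.8 mm (the shorter side).
I_min = 156×83.8³/12 = 7.650×10^6 mm⁴
I = 7.650×10^6 mm⁴ = 7.650×10^-6 m⁴
Effective length L_e = K·L = 0.5 × 7.83 = 3.915 m
P_cr = π²EI / L_e² = π² × 10.4×10⁹ × 7.650×10^-6 / 3.915² = 5.123×10^4 N
Factor of safety n = P_cr / P = 51.232 / 24.5 = 2.09

n ≈ 2.09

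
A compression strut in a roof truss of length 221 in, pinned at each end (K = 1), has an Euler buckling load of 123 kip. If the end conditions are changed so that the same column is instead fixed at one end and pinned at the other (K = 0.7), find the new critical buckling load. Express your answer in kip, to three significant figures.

P_cr ∝ 1/K², so P_cr,new = P_cr,old × (K_old/K_new)² = 123 × (1/0.7)²
= 123 × 2.041 = 251 kip

P_cr ≈ 251 kip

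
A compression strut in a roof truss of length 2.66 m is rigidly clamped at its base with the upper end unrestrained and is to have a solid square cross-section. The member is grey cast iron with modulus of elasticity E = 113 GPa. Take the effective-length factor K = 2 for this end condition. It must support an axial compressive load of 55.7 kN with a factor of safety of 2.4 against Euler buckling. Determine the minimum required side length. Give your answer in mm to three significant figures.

Required P_cr = n·P = 2.4 × 55.7 = 133.7 kN
L_e = K·L = 2 × 2.66 = 5.320 m
Required I = P_cr·L_e²/(π²E) = 1.337×10^5 × 5.320² / (π² × 1.13×10^11) = 3.392×10^-6 m⁴
I_req = 3.392×10^6 mm⁴
Solid square: I = a⁴/12  ⇒  a = (12I)^(1/4) = (12×3.392×10^6)^(1/4) = 79.9 mm

a ≈ 79.9 mm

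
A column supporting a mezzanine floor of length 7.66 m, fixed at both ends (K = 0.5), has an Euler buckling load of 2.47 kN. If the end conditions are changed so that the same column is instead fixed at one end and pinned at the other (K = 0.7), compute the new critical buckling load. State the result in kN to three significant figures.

P_cr ≈ 1.26 kN

P_cr ∝ 1/K², so P_cr,new = P_cr,old × (K_old/K_new)² = 2.47 × (0.5/0.7)²
= 2.47 × 0.5102 = 1.26 kN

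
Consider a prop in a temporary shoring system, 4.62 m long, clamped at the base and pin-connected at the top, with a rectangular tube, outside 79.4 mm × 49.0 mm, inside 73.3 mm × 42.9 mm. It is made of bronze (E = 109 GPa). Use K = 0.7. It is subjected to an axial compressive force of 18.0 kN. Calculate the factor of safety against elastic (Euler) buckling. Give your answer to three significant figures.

n ≈ 1.69

Weak-axis I_min = (h_o·b_o³ − h_i·b_i³)/12 with b_o = 49.0, b_i = 42.90 mm (shorter outer/inner sides).
I_min = (79.4×49.0³ − 73.30×42.90³)/12 = 2.962×10^5 mm⁴
I = 2.962×10^5 mm⁴ = 2.962×10^-7 m⁴
Effective length L_e = K·L = 0.7 × 4.62 = 3.234 m
P_cr = π²EI / L_e² = π² × 109×10⁹ × 2.962×10^-7 / 3.234² = 3.046×10^4 N
Factor of safety n = P_cr / P = 30.464 / 18.0 = 1.69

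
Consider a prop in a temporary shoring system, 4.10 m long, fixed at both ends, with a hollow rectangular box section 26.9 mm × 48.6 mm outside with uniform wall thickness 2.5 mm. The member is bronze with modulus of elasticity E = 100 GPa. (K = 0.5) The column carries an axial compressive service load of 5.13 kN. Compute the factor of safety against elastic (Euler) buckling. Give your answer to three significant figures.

Inner dimensions: h_i = 48.6 − 2×2.5 = 43.60 mm, b_i = 26.9 − 2×2.5 = 21.90 mm
Weak-axis I_min = (h_o·b_o³ − h_i·b_i³)/12 with b_o = 26.9, b_i = 21.90 mm (shorter outer/inner sides).
I_min = (48.6×26.9³ − 43.60×21.90³)/12 = 4.067×10^4 mm⁴
I = 4.067×10^4 mm⁴ = 4.067×10^-8 m⁴
Effective length L_e = K·L = 0.5 × 4.10 = 2.050 m
P_cr = π²EI / L_e² = π² × 100×10⁹ × 4.067×10^-8 / 2.050² = 9.552×10^3 N
Factor of safety n = P_cr / P = 9.5516 / 5.13 = 1.86

n ≈ 1.86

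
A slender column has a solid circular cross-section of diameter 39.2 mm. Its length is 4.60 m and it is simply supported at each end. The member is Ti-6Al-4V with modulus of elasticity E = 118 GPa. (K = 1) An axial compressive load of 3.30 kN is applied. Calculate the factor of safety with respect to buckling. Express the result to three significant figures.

n ≈ 1.93

I = πd⁴/64 = π×39.2⁴/64 = 1.159×10^5 mm⁴
I = 1.159×10^5 mm⁴ = 1.159×10^-7 m⁴
Effective length L_e = K·L = 1 × 4.60 = 4.600 m
P_cr = π²EI / L_e² = π² × 118×10⁹ × 1.159×10^-7 / 4.600² = 6.379×10^3 N
Factor of safety n = P_cr / P = 6.3794 / 3.30 = 1.93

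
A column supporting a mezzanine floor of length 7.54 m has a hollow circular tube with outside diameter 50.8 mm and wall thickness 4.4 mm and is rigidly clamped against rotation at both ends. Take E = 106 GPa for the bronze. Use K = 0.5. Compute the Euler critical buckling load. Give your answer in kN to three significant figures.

P_cr ≈ 12.8 kN

Inner diameter d_i = 50.8 − 2×4.4 = 42.00 mm
I = π(d_o⁴ − d_i⁴)/64 = π(50.8⁴ − 42.00⁴)/64 = 1.742×10^5 mm⁴
I = 1.742×10^5 mm⁴ = 1.742×10^-7 m⁴
Effective length L_e = K·L = 0.5 × 7.54 = 3.770 m
P_cr = π²EI / L_e² = π² × 106×10⁹ × 1.742×10^-7 / 3.770² = 1.282×10^4 N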